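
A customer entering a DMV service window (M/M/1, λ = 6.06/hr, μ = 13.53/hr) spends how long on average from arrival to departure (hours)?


W = 1/(μ−λ) = 1/(13.53 − 6.06) = 1/7.47 = 0.1339 hr

Final: 0.1339 hr


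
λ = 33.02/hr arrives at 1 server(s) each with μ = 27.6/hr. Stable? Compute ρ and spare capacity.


Total capacity cμ = 1·27.6 = 27.60/hr
ρ = λ/(cμ) = 33.02/27.60 = 1.1964
Stable ⇔ ρ < 1: NO
Spare capacity = cμ − λ = 27.60 − 33.02 = -5.42/hr

Final: ρ = 1.1964; unstable; margin = -5.42/hr


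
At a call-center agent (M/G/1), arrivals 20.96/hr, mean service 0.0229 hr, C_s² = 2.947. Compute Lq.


ρ = λ·E[S] = 20.96·0.0229 = 0.4800
Lq = ρ²(1+C_s²)/(2(1−ρ)) = 0.2304·(1+2.947)/(2·0.5200)
= 0.2304·3.9470/1.0400 = 0.87433

Final: 0.87433


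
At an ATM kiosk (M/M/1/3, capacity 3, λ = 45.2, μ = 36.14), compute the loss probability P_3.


ρ = λ/μ = 45.2/36.14 = 1.2507
P_K = (1−ρ)ρ^K/(1−ρ^(K+1)) = (-0.2507·1.956369)/(1 − 2.446815)
= -0.490446/-1.446815 = 0.338983

Final: 0.338983


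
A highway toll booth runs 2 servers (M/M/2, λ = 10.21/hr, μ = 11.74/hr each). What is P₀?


a = λ/μ = 10.21/11.74 = 0.8697; ρ = a/c = 0.4348
Σ_{k=0}^{1} a^k/k! (terms k=0..1) = 1.00000 + 0.86968 = 1.86968
Tail: a^2/(2!(1−ρ)) = 0.75634/(2·0.5652) = 0.66913
P₀ = 1/(1.86968 + 0.66913) = 1/2.53881 = 0.393885

Final: 0.393885


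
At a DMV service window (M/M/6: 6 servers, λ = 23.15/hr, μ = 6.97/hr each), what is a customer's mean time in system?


a = 3.3214; ρ = 0.5536; P₀ = 0.035015
Lq = P₀·a^c·ρ/(c!(1−ρ)²) = 0.18133
Wq = Lq/λ = 0.18133/23.15 = 0.007833 hr
W = Wq + 1/μ = 0.007833 + 0.14347 = 0.15130 hr

Final: 0.15130 hr


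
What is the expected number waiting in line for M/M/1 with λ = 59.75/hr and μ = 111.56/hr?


ρ = 59.75/111.56 = 0.5356
Lq = ρ²/(1−ρ) = 0.2869/0.4644 = 0.6177

Final: 0.6177


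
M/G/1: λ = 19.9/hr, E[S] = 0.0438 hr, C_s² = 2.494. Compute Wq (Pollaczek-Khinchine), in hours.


ρ = λ·E[S] = 19.9·0.0438 = 0.8716
E[S²] = E[S]²(1+C_s²) = 0.0438²·(1+2.494) = 0.006703
Wq = λ·E[S²]/(2(1−ρ)) = 19.9·0.006703/(2·0.1284) = 0.51951 hr

Final: 0.51951 hr


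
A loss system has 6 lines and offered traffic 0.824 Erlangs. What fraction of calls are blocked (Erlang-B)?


B(c,a) = (a^c/c!) / Σ_{k=0}^{c} a^k/k!
a^6/6! = 0.0004347
Σ terms (k=0..6): 1.00000 + 0.82400 + 0.33949 + 0.09325 + 0.01921 + 0.003166 + 0.0004347 = 2.279543
B = 0.0004347/2.279543 = 0.0001907

Final: 0.0001907


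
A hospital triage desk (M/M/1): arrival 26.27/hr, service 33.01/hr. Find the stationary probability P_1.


ρ = 26.27/33.01 = 0.7958
P_n = (1−ρ)·ρ^n = (1 − 0.7958)·0.7958^1 = 0.2042·0.795819 = 0.162491

Final: 0.162491


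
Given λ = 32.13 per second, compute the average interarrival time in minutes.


Mean interarrival time = 1/λ = 1/32.13 second = 0.03112 second
In minutes: 0.03112 × 0.0166667 = 0.0005187 min

Final: 0.0005187 min


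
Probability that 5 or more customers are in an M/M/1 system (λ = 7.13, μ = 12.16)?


ρ = 7.13/12.16 = 0.5863
P(N ≥ n) = ρ^n = 0.5863^5 = 0.069307

Final: 0.069307


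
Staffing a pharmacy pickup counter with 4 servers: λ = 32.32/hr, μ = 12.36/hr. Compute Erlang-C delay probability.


a = λ/μ = 2.6149; ρ = a/4 = 0.6537
P₀ = 0.063941 (from M/M/c formula)
C(c,a) = [a^c/(c!(1−ρ))]·P₀ = [46.75322/(24·0.3463)]·0.063941
= 5.62568·0.063941 = 0.359714

Final: 0.359714


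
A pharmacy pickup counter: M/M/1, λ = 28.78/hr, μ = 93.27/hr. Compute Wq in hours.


ρ = 28.78/93.27 = 0.3086
Wq = ρ/(μ−λ) = 0.3086/(93.27 − 28.78) = 0.3086/64.49 = 0.004785 hr

Final: 0.004785 hr


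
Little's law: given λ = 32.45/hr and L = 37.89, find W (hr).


W = L/λ = 37.89/32.45 = 1.1676 hr

Final: 1.1676 hr


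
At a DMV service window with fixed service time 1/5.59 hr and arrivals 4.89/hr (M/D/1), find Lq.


ρ = 4.89/5.59 = 0.8748
M/D/1: Lq = ρ²/(2(1−ρ)) = 0.7652/(2·0.1252) = 3.05547

Final: 3.05547


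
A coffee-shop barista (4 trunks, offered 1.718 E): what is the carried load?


B(4,1.718) = 0.067195 (Erlang-B)
Carried load = a(1 − B) = 1.718·(1 − 0.067195) = 1.718·0.932805 = 1.6026 E

Final: 1.6026 Erlangs


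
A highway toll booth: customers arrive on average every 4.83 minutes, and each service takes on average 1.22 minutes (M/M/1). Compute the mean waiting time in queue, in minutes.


λ = 60/4.83 = 12.4224 /hr
μ = 60/1.22 = 49.1803 /hr
ρ = λ/μ = 12.4224/49.1803 = 0.2526
Wq = ρ/(μ−λ) = 0.2526/(49.1803−12.4224) = 0.006872 hr
In minutes: 0.006872·60 = 0.4123 min

Final: 0.4123 min


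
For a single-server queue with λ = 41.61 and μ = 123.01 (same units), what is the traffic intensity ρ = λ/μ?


ρ = λ/μ = 41.61/123.01 = 0.3383

Final: 0.3383


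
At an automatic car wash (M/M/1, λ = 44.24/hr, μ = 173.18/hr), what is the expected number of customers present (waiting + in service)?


ρ = λ/μ = 44.24/173.18 = 0.2555
L = ρ/(1−ρ) = 0.2555/(1 − 0.2555) = 0.2555/0.7445 = 0.3431

Final: 0.3431


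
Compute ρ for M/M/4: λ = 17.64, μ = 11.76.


ρ = λ/(cμ) = 17.64/(4·11.76) = 17.64/47.04 = 0.3750

Final: 0.3750


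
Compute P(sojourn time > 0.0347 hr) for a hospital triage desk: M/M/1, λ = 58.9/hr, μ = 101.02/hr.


W ~ Exponential(μ−λ) for M/M/1.
μ − λ = 101.02 − 58.9 = 42.1200
P(W > t) = e^{−(μ−λ)t} = e^{−1.4616} = 0.231873

Final: 0.231873


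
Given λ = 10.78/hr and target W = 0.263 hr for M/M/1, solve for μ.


W = 1/(μ−λ) ⇒ μ − λ = 1/W = 1/0.263 = 3.8023
μ = λ + 1/W = 10.78 + 3.8023 = 14.5823 per hr

Final: 14.5823 /hr


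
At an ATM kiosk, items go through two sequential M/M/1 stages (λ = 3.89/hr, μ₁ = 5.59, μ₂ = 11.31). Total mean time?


Each node sees arrival rate λ = 3.89/hr (tandem ⇒ throughput preserved).
W₁ = 1/(μ₁−λ) = 1/(5.59−3.89) = 0.58824 hr
W₂ = 1/(μ₂−λ) = 1/(11.31−3.89) = 0.13477 hr
W_total = W₁ + W₂ = 0.58824 + 0.13477 = 0.72301 hr

Final: 0.72301 hr


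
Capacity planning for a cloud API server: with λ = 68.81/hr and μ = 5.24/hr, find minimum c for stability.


Stability requires cμ > λ ⇔ c > λ/μ.
λ/μ = 68.81/5.24 = 13.1317
Minimum integer c = ⌊13.1317⌋ + 1 = 14
Check: 14·5.24 = 73.36 > 68.81, while 13·5.24 = 68.12 ≤ 68.81

Final: 14 servers


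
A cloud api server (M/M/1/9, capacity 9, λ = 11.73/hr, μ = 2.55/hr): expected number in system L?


ρ = 11.73/2.55 = 4.6000
L = ρ[1 − (K+1)ρ^K + Kρ^(K+1)] / [(1−ρ)(1−ρ^(K+1))]
Numerator: 4.6000·(1 − 10·922190.162669 + 9·4242074.748278) = 133201151.695919
Denominator: (-3.6000)·(-4242073.748278) = 15271465.493800
L = 133201151.695919/15271465.493800 = 8.7222

Final: 8.7222


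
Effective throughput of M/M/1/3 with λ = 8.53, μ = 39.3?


ρ = 0.2170; P_K = (1−ρ)ρ^3/(1−ρ^4) = 0.008024
λ_eff = λ(1 − P_K) = 8.53·(1 − 0.008024) = 8.53·0.991976 = 8.4616 /hr

Final: 8.4616 /hr


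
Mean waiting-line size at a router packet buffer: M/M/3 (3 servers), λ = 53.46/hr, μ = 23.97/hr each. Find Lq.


a = λ/μ = 2.2303; ρ = a/3 = 0.7434
P₀ = 0.077376
Lq = P₀·a^c·ρ / (c!·(1−ρ)²) = 0.077376·11.09386·0.7434/(6·0.06583)
= 1.61571

Final: 1.61571


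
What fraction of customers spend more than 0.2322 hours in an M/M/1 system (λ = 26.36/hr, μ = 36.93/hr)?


W ~ Exponential(μ−λ) for M/M/1.
μ − λ = 36.93 − 26.36 = 10.5700
P(W > t) = e^{−(μ−λ)t} = e^{−2.4544} = 0.085919

Final: 0.085919


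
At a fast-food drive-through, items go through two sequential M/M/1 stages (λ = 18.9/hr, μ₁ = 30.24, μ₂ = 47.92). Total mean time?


Each node sees arrival rate λ = 18.9/hr (tandem ⇒ throughput preserved).
W₁ = 1/(μ₁−λ) = 1/(30.24−18.9) = 0.08818 hr
W₂ = 1/(μ₂−λ) = 1/(47.92−18.9) = 0.03446 hr
W_total = W₁ + W₂ = 0.08818 + 0.03446 = 0.12264 hr

Final: 0.12264 hr


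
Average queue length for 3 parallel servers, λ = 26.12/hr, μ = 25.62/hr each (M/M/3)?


a = λ/μ = 1.0195; ρ = a/3 = 0.3398
P₀ = 0.356283
Lq = P₀·a^c·ρ / (c!·(1−ρ)²) = 0.356283·1.05970·0.3398/(6·0.43581)
= 0.04907

Final: 0.04907


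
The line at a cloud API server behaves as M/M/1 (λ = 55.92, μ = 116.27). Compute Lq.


ρ = 55.92/116.27 = 0.4809
Lq = ρ²/(1−ρ) = 0.2313/0.5191 = 0.4456

Final: 0.4456


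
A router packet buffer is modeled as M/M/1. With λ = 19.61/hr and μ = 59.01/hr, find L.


ρ = λ/μ = 19.61/59.01 = 0.3323
L = ρ/(1−ρ) = 0.3323/(1 − 0.3323) = 0.3323/0.6677 = 0.4977

Final: 0.4977


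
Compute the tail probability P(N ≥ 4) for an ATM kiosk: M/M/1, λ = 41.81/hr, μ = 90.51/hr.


ρ = 41.81/90.51 = 0.4619
P(N ≥ n) = ρ^n = 0.4619^4 = 0.045534

Final: 0.045534


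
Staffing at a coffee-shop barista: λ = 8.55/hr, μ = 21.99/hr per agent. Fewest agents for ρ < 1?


Stability requires cμ > λ ⇔ c > λ/μ.
λ/μ = 8.55/21.99 = 0.3888
Minimum integer c = ⌊0.3888⌋ + 1 = 1
Check: 1·21.99 = 21.99 > 8.55, while 0·21.99 = 0.00 ≤ 8.55

Final: 1 servers


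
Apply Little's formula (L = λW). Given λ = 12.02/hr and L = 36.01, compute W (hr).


W = L/λ = 36.01/12.02 = 2.9958 hr

Final: 2.9958 hr


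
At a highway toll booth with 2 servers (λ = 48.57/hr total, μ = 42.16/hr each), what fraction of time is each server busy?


ρ = λ/(cμ) = 48.57/(2·42.16) = 48.57/84.32 = 0.5760

Final: 0.5760


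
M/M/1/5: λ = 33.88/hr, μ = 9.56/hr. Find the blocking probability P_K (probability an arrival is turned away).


ρ = λ/μ = 33.88/9.56 = 3.5439
P_K = (1−ρ)ρ^K/(1−ρ^(K+1)) = (-2.5439·559.020259)/(1 − 1981.130373)
= -1422.110114/-1980.130373 = 0.718190

Final: 0.718190


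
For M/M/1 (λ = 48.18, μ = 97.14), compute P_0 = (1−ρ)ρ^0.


ρ = 48.18/97.14 = 0.4960
P_n = (1−ρ)·ρ^n = (1 − 0.4960)·0.4960^0 = 0.5040·1.000000 = 0.504015

Final: 0.504015


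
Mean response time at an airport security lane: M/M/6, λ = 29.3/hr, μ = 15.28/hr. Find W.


a = 1.9175; ρ = 0.3196; P₀ = 0.146800
Lq = P₀·a^c·ρ/(c!(1−ρ)²) = 0.006997
Wq = Lq/λ = 0.006997/29.3 = 0.0002388 hr
W = Wq + 1/μ = 0.0002388 + 0.06545 = 0.06568 hr

Final: 0.06568 hr


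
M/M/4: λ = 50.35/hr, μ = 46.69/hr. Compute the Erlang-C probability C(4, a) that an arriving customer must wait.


a = λ/μ = 1.0784; ρ = a/4 = 0.2696
P₀ = 0.339442 (from M/M/c formula)
C(c,a) = [a^c/(c!(1−ρ))]·P₀ = [1.35239/(24·0.7304)]·0.339442
= 0.07715·0.339442 = 0.026187

Final: 0.026187


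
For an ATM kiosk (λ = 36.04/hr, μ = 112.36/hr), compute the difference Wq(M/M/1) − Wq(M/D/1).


ρ = 36.04/112.36 = 0.3208
Wq(M/M/1) = ρ/(μ−λ) = 0.3208/76.32 = 0.004203 hr
Wq(M/D/1) = ρ/(2(μ−λ)) = 0.002101 hr
Savings = 0.004203 − 0.002101 = 0.002101 hr

Final: 0.002101 hr


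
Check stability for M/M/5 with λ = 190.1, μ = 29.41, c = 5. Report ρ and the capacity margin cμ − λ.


Total capacity cμ = 5·29.41 = 147.05/hr
ρ = λ/(cμ) = 190.1/147.05 = 1.2928
Stable ⇔ ρ < 1: NO
Spare capacity = cμ − λ = 147.05 − 190.1 = -43.05/hr

Final: ρ = 1.2928; unstable; margin = -43.05/hr


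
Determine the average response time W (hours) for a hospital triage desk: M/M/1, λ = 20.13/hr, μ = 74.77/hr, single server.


W = 1/(μ−λ) = 1/(74.77 − 20.13) = 1/54.64 = 0.01830 hr

Final: 0.01830 hr


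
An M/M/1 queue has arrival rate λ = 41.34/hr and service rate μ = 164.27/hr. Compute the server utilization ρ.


ρ = λ/μ = 41.34/164.27 = 0.2517

Final: 0.2517


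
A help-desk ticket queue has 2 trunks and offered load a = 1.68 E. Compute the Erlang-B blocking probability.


B(c,a) = (a^c/c!) / Σ_{k=0}^{c} a^k/k!
a^2/2! = 1.411200
Σ terms (k=0..2): 1.00000 + 1.68000 + 1.41120 = 4.091200
B = 1.411200/4.091200 = 0.344935

Final: 0.344935


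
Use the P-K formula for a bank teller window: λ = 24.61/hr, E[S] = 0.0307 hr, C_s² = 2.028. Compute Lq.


ρ = λ·E[S] = 24.61·0.0307 = 0.7555
Lq = ρ²(1+C_s²)/(2(1−ρ)) = 0.5708·(1+2.028)/(2·0.2445)
= 0.5708·3.0280/0.4889 = 3.53505

Final: 3.53505


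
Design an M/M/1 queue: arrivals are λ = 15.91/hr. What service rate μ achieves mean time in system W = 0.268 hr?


W = 1/(μ−λ) ⇒ μ − λ = 1/W = 1/0.268 = 3.7313
μ = λ + 1/W = 15.91 + 3.7313 = 19.6413 per hr

Final: 19.6413 /hr


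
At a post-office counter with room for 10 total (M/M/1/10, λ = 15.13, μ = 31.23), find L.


ρ = 15.13/31.23 = 0.4845
L = ρ[1 − (K+1)ρ^K + Kρ^(K+1)] / [(1−ρ)(1−ρ^(K+1))]
Numerator: 0.4845·(1 − 11·0.0007123 + 10·0.0003451) = 0.482346
Denominator: (0.5155)·(0.999655) = 0.515352
L = 0.482346/0.515352 = 0.9360

Final: 0.9360


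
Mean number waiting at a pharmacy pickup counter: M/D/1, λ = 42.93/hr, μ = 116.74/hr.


ρ = 42.93/116.74 = 0.3677
M/D/1: Lq = ρ²/(2(1−ρ)) = 0.1352/(2·0.6323) = 0.10694

Final: 0.10694


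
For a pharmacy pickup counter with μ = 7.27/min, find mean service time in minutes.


Mean service time = 1/μ = 1/7.27 minute = 0.13755 minute
In minutes: 0.13755 × 1 = 0.1376 min

Final: 0.1376 min


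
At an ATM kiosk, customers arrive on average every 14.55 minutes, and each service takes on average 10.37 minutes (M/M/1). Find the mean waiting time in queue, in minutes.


λ = 60/14.55 = 4.1237 /hr
μ = 60/10.37 = 5.7859 /hr
ρ = λ/μ = 4.1237/5.7859 = 0.7127
Wq = ρ/(μ−λ) = 0.7127/(5.7859−4.1237) = 0.42878 hr
In minutes: 0.42878·60 = 25.727 min

Final: 25.727 min


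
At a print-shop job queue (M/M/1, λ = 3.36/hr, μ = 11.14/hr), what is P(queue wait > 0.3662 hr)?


ρ = 3.36/11.14 = 0.3016
P(Wq > t) = ρ·e^{−(μ−λ)t} = 0.3016·e^{−2.8490}
= 0.3016·0.057900 = 0.017464

Final: 0.017464


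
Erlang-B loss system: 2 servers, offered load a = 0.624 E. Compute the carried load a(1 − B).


B(2,0.624) = 0.107049 (Erlang-B)
Carried load = a(1 − B) = 0.624·(1 − 0.107049) = 0.624·0.892951 = 0.5572 E

Final: 0.5572 Erlangs


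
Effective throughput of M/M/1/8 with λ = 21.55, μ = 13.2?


ρ = 1.6326; P_K = (1−ρ)ρ^8/(1−ρ^9) = 0.392232
λ_eff = λ(1 − P_K) = 21.55·(1 − 0.392232) = 21.55·0.607768 = 13.0974 /hr

Final: 13.0974 /hr


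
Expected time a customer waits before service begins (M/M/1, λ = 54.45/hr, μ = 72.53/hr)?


ρ = 54.45/72.53 = 0.7507
Wq = ρ/(μ−λ) = 0.7507/(72.53 − 54.45) = 0.7507/18.08 = 0.04152 hr

Final: 0.04152 hr


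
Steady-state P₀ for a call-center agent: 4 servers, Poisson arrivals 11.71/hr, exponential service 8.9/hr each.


a = λ/μ = 11.71/8.9 = 1.3157; ρ = a/c = 0.3289
Σ_{k=0}^{3} a^k/k! (terms k=0..3) = 1.00000 + 1.31573 + 0.86557 + 0.37962 = 3.56092
Tail: a^4/(4!(1−ρ)) = 2.99687/(24·0.6711) = 0.18608
P₀ = 1/(3.56092 + 0.18608) = 1/3.74700 = 0.266880

Final: 0.266880


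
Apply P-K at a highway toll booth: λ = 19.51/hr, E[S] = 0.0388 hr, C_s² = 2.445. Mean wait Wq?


ρ = λ·E[S] = 19.51·0.0388 = 0.7570
E[S²] = E[S]²(1+C_s²) = 0.0388²·(1+2.445) = 0.005186
Wq = λ·E[S²]/(2(1−ρ)) = 19.51·0.005186/(2·0.2430) = 0.20819 hr

Final: 0.20819 hr


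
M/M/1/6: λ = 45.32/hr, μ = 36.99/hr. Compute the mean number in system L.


ρ = 45.32/36.99 = 1.2252
L = ρ[1 − (K+1)ρ^K + Kρ^(K+1)] / [(1−ρ)(1−ρ^(K+1))]
Numerator: 1.2252·(1 − 7·3.382466 + 6·4.144184) = 2.680534
Denominator: (-0.2252)·(-3.144184) = 0.708058
L = 2.680534/0.708058 = 3.7858

Final: 3.7858


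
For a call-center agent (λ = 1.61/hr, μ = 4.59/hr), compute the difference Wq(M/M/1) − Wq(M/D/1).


ρ = 1.61/4.59 = 0.3508
Wq(M/M/1) = ρ/(μ−λ) = 0.3508/2.98 = 0.11771 hr
Wq(M/D/1) = ρ/(2(μ−λ)) = 0.05885 hr
Savings = 0.11771 − 0.05885 = 0.05885 hr

Final: 0.05885 hr


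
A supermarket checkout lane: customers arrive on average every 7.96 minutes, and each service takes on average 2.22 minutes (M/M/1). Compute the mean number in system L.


λ = 60/7.96 = 7.5377 /hr
μ = 60/2.22 = 27.0270 /hr
ρ = λ/μ = 7.5377/27.0270 = 0.2789
L = ρ/(1−ρ) = 0.2789/0.7211 = 0.3868

Final: 0.3868


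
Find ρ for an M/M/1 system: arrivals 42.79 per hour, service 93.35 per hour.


ρ = λ/μ = 42.79/93.35 = 0.4584

Final: 0.4584


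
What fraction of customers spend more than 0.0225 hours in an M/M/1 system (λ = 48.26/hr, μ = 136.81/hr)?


W ~ Exponential(μ−λ) for M/M/1.
μ − λ = 136.81 − 48.26 = 88.5500
P(W > t) = e^{−(μ−λ)t} = e^{−1.9924} = 0.136371

Final: 0.136371


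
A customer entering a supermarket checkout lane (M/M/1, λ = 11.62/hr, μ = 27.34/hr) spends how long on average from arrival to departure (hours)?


W = 1/(μ−λ) = 1/(27.34 − 11.62) = 1/15.72 = 0.06361 hr

Final: 0.06361 hr


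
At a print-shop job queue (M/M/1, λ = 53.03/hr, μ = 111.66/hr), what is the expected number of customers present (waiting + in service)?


ρ = λ/μ = 53.03/111.66 = 0.4749
L = ρ/(1−ρ) = 0.4749/(1 − 0.4749) = 0.4749/0.5251 = 0.9045

Final: 0.9045


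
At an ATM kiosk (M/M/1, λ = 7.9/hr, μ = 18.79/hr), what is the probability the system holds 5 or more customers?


ρ = 7.9/18.79 = 0.4204
P(N ≥ n) = ρ^n = 0.4204^5 = 0.013137

Final: 0.013137


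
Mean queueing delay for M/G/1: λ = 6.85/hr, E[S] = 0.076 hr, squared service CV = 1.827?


ρ = λ·E[S] = 6.85·0.076 = 0.5206
E[S²] = E[S]²(1+C_s²) = 0.076²·(1+1.827) = 0.016329
Wq = λ·E[S²]/(2(1−ρ)) = 6.85·0.016329/(2·0.4794) = 0.11666 hr

Final: 0.11666 hr


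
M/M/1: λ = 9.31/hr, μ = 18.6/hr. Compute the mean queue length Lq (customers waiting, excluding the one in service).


ρ = 9.31/18.6 = 0.5005
Lq = ρ²/(1−ρ) = 0.2505/0.4995 = 0.5016

Final: 0.5016


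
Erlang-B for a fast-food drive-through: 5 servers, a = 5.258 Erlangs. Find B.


B(c,a) = (a^c/c!) / Σ_{k=0}^{c} a^k/k!
a^5/5! = 33.490502
Σ terms (k=0..5): 1.00000 + 5.25800 + 13.82328 + 24.22761 + 31.84719 + 33.49050 = 109.646578
B = 33.490502/109.646578 = 0.305440

Final: 0.305440


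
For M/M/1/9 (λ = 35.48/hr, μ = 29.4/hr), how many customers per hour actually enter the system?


ρ = 1.2068; P_K = (1−ρ)ρ^9/(1−ρ^10) = 0.202230
λ_eff = λ(1 − P_K) = 35.48·(1 − 0.202230) = 35.48·0.797770 = 28.3049 /hr

Final: 28.3049 /hr


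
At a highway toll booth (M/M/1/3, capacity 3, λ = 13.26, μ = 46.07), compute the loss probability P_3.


ρ = λ/μ = 13.26/46.07 = 0.2878
P_K = (1−ρ)ρ^K/(1−ρ^(K+1)) = (0.7122·0.023844)/(1 − 0.006863)
= 0.016981/0.993137 = 0.017098

Final: 0.017098


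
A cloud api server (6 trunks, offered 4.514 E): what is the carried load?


B(6,4.514) = 0.155219 (Erlang-B)
Carried load = a(1 − B) = 4.514·(1 − 0.155219) = 4.514·0.844781 = 3.8133 E

Final: 3.8133 Erlangs


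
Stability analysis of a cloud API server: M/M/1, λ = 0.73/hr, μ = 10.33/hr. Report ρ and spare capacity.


Total capacity cμ = 1·10.33 = 10.33/hr
ρ = λ/(cμ) = 0.73/10.33 = 0.07067
Stable ⇔ ρ < 1: YES
Spare capacity = cμ − λ = 10.33 − 0.73 = 9.60/hr

Final: ρ = 0.07067; stable; margin = 9.60/hr


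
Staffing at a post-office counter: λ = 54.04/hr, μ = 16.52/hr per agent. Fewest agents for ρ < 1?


Stability requires cμ > λ ⇔ c > λ/μ.
λ/μ = 54.04/16.52 = 3.2712
Minimum integer c = ⌊3.2712⌋ + 1 = 4
Check: 4·16.52 = 66.08 > 54.04, while 3·16.52 = 49.56 ≤ 54.04

Final: 4 servers


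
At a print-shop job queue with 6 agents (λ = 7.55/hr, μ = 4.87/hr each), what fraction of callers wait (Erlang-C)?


a = λ/μ = 1.5503; ρ = a/6 = 0.2584
P₀ = 0.212117 (from M/M/c formula)
C(c,a) = [a^c/(c!(1−ρ))]·P₀ = [13.88379/(720·0.7416)]·0.212117
= 0.02600·0.212117 = 0.005515

Final: 0.005515


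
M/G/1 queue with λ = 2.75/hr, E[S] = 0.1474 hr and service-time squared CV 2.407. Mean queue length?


ρ = λ·E[S] = 2.75·0.1474 = 0.4053
Lq = ρ²(1+C_s²)/(2(1−ρ)) = 0.1643·(1+2.407)/(2·0.5947)
= 0.1643·3.4070/1.1893 = 0.47070

Final: 0.47070


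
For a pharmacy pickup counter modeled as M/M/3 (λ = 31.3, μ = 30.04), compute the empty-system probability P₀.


a = λ/μ = 31.3/30.04 = 1.0419; ρ = a/c = 0.3473
Σ_{k=0}^{2} a^k/k! (terms k=0..2) = 1.00000 + 1.04194 + 0.54282 = 2.58477
Tail: a^3/(3!(1−ρ)) = 1.13118/(6·0.6527) = 0.28885
P₀ = 1/(2.58477 + 0.28885) = 1/2.87362 = 0.347993

Final: 0.347993


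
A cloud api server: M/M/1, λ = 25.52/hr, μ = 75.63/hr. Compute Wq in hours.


ρ = 25.52/75.63 = 0.3374
Wq = ρ/(μ−λ) = 0.3374/(75.63 − 25.52) = 0.3374/50.11 = 0.006734 hr

Final: 0.006734 hr


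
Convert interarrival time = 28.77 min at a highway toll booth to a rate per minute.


λ = 1/(interarrival time) in consistent units.
1 minute = 1 min, so λ = 1/28.77 = 0.03476 per minute

Final: 0.03476 /min


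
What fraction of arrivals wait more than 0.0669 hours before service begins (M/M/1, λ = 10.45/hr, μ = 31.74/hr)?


ρ = 10.45/31.74 = 0.3292
P(Wq > t) = ρ·e^{−(μ−λ)t} = 0.3292·e^{−1.4243}
= 0.3292·0.240677 = 0.079240

Final: 0.079240


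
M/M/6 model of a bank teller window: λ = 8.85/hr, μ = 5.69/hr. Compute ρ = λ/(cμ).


ρ = λ/(cμ) = 8.85/(6·5.69) = 8.85/34.14 = 0.2592

Final: 0.2592


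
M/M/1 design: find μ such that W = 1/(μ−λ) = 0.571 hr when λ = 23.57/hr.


W = 1/(μ−λ) ⇒ μ − λ = 1/W = 1/0.571 = 1.7513
μ = λ + 1/W = 23.57 + 1.7513 = 25.3213 per hr

Final: 25.3213 /hr


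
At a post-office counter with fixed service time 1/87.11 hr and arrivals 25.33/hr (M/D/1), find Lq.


ρ = 25.33/87.11 = 0.2908
M/D/1: Lq = ρ²/(2(1−ρ)) = 0.08455/(2·0.7092) = 0.05961

Final: 0.05961


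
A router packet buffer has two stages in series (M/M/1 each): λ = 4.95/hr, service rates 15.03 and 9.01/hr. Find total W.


Each node sees arrival rate λ = 4.95/hr (tandem ⇒ throughput preserved).
W₁ = 1/(μ₁−λ) = 1/(15.03−4.95) = 0.09921 hr
W₂ = 1/(μ₂−λ) = 1/(9.01−4.95) = 0.24631 hr
W_total = W₁ + W₂ = 0.09921 + 0.24631 = 0.34551 hr

Final: 0.34551 hr


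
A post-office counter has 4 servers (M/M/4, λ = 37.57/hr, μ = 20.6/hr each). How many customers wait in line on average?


a = λ/μ = 1.8238; ρ = a/4 = 0.4559
P₀ = 0.157598
Lq = P₀·a^c·ρ / (c!·(1−ρ)²) = 0.157598·11.06359·0.4559/(24·0.29599)
= 0.11191

Final: 0.11191


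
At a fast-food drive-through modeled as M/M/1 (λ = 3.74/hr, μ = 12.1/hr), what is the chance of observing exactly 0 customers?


ρ = 3.74/12.1 = 0.3091
P_n = (1−ρ)·ρ^n = (1 − 0.3091)·0.3091^0 = 0.6909·1.000000 = 0.690909

Final: 0.690909


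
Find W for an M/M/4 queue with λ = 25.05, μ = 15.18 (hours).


a = 1.6502; ρ = 0.4125; P₀ = 0.189154
Lq = P₀·a^c·ρ/(c!(1−ρ)²) = 0.06987
Wq = Lq/λ = 0.06987/25.05 = 0.002789 hr
W = Wq + 1/μ = 0.002789 + 0.06588 = 0.06867 hr

Final: 0.06867 hr


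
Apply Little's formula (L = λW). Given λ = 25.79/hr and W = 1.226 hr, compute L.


L = λW = 25.79·1.226 = 31.6185

Final: 31.6185


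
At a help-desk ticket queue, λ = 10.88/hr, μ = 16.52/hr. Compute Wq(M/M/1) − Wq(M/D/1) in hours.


ρ = 10.88/16.52 = 0.6586
Wq(M/M/1) = ρ/(μ−λ) = 0.6586/5.64 = 0.11677 hr
Wq(M/D/1) = ρ/(2(μ−λ)) = 0.05839 hr
Savings = 0.11677 − 0.05839 = 0.05839 hr

Final: 0.05839 hr


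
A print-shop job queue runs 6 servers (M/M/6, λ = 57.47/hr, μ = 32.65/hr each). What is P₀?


a = λ/μ = 57.47/32.65 = 1.7602; ρ = a/c = 0.2934
Σ_{k=0}^{5} a^k/k! (terms k=0..5) = 1.00000 + 1.76018 + 1.54912 + 0.90891 + 0.39996 + 0.14080 = 5.75899
Tail: a^6/(6!(1−ρ)) = 29.74049/(720·0.7066) = 0.05845
P₀ = 1/(5.75899 + 0.05845) = 1/5.81744 = 0.171897

Final: 0.171897


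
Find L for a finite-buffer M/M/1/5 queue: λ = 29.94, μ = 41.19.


ρ = 29.94/41.19 = 0.7269
L = ρ[1 − (K+1)ρ^K + Kρ^(K+1)] / [(1−ρ)(1−ρ^(K+1))]
Numerator: 0.7269·(1 − 6·0.202908 + 5·0.147489) = 0.377972
Denominator: (0.2731)·(0.852511) = 0.232842
L = 0.377972/0.232842 = 1.6233

Final: 1.6233


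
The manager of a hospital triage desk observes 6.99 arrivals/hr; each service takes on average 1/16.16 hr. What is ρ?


ρ = λ/μ = 6.99/16.16 = 0.4325

Final: 0.4325


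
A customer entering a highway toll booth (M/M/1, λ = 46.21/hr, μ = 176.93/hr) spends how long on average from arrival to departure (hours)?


W = 1/(μ−λ) = 1/(176.93 − 46.21) = 1/130.72 = 0.007650 hr

Final: 0.007650 hr


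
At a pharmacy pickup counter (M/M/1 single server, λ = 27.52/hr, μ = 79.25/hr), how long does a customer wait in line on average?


ρ = 27.52/79.25 = 0.3473
Wq = ρ/(μ−λ) = 0.3473/(79.25 − 27.52) = 0.3473/51.73 = 0.006713 hr

Final: 0.006713 hr


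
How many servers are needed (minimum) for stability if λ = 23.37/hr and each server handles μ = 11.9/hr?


Stability requires cμ > λ ⇔ c > λ/μ.
λ/μ = 23.37/11.9 = 1.9639
Minimum integer c = ⌊1.9639⌋ + 1 = 2
Check: 2·11.9 = 23.80 > 23.37, while 1·11.9 = 11.90 ≤ 23.37

Final: 2 servers


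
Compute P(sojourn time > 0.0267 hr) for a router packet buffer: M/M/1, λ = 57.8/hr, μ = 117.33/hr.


W ~ Exponential(μ−λ) for M/M/1.
μ − λ = 117.33 − 57.8 = 59.5300
P(W > t) = e^{−(μ−λ)t} = e^{−1.5895} = 0.204038

Final: 0.204038


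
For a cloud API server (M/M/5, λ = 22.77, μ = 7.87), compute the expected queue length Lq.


a = λ/μ = 2.8933; ρ = a/5 = 0.5787
P₀ = 0.052508
Lq = P₀·a^c·ρ / (c!·(1−ρ)²) = 0.052508·202.74096·0.5787/(120·0.17753)
= 0.28915

Final: 0.28915


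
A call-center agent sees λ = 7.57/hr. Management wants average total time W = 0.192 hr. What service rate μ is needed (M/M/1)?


W = 1/(μ−λ) ⇒ μ − λ = 1/W = 1/0.192 = 5.2083
μ = λ + 1/W = 7.57 + 5.2083 = 12.7783 per hr

Final: 12.7783 /hr


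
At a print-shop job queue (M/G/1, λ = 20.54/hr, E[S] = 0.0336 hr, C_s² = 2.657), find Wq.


ρ = λ·E[S] = 20.54·0.0336 = 0.6901
E[S²] = E[S]²(1+C_s²) = 0.0336²·(1+2.657) = 0.004129
Wq = λ·E[S²]/(2(1−ρ)) = 20.54·0.004129/(2·0.3099) = 0.13684 hr

Final: 0.13684 hr


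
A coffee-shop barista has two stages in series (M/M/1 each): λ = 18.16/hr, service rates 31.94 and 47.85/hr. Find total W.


Each node sees arrival rate λ = 18.16/hr (tandem ⇒ throughput preserved).
W₁ = 1/(μ₁−λ) = 1/(31.94−18.16) = 0.07257 hr
W₂ = 1/(μ₂−λ) = 1/(47.85−18.16) = 0.03368 hr
W_total = W₁ + W₂ = 0.07257 + 0.03368 = 0.10625 hr

Final: 0.10625 hr


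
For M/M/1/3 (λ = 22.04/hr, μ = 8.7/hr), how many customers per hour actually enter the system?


ρ = 2.5333; P_K = (1−ρ)ρ^3/(1−ρ^4) = 0.620324
λ_eff = λ(1 − P_K) = 22.04·(1 − 0.620324) = 22.04·0.379676 = 8.3681 /hr

Final: 8.3681 /hr


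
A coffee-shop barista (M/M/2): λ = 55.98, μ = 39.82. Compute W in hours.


a = 1.4058; ρ = 0.7029; P₀ = 0.174458
Lq = P₀·a^c·ρ/(c!(1−ρ)²) = 1.37296
Wq = Lq/λ = 1.37296/55.98 = 0.02453 hr
W = Wq + 1/μ = 0.02453 + 0.02511 = 0.04964 hr

Final: 0.04964 hr


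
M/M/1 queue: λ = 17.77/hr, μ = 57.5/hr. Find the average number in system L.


ρ = λ/μ = 17.77/57.5 = 0.3090
L = ρ/(1−ρ) = 0.3090/(1 − 0.3090) = 0.3090/0.6910 = 0.4473

Final: 0.4473


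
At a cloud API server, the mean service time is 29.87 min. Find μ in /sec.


μ = 1/(service time) in consistent units.
1 second = 0.0166667 min, so μ = 0.0166667/29.87 = 0.0005580 per second

Final: 0.0005580 /sec


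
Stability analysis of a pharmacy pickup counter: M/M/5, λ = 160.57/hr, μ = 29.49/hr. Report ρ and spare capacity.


Total capacity cμ = 5·29.49 = 147.45/hr
ρ = λ/(cμ) = 160.57/147.45 = 1.0890
Stable ⇔ ρ < 1: NO
Spare capacity = cμ − λ = 147.45 − 160.57 = -13.12/hr

Final: ρ = 1.0890; unstable; margin = -13.12/hr


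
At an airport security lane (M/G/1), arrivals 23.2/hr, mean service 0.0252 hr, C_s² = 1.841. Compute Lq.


ρ = λ·E[S] = 23.2·0.0252 = 0.5846
Lq = ρ²(1+C_s²)/(2(1−ρ)) = 0.3418·(1+1.841)/(2·0.4154)
= 0.3418·2.8410/0.8307 = 1.16894

Final: 1.16894


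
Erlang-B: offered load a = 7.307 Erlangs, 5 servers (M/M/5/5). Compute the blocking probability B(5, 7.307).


B(c,a) = (a^c/c!) / Σ_{k=0}^{c} a^k/k!
a^5/5! = 173.585838
Σ terms (k=0..5): 1.00000 + 7.30700 + 26.69612 + 65.02286 + 118.78051 + 173.58584 = 392.392334
B = 173.585838/392.392334 = 0.442378

Final: 0.442378


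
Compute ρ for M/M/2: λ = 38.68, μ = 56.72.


ρ = λ/(cμ) = 38.68/(2·56.72) = 38.68/113.44 = 0.3410

Final: 0.3410


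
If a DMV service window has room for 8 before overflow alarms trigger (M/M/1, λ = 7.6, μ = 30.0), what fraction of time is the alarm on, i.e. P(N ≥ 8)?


ρ = 7.6/30.0 = 0.2533
P(N ≥ n) = ρ^n = 0.2533^8 = 0.00001696

Final: 0.00001696


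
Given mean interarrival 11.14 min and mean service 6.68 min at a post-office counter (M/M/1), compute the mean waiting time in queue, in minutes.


λ = 60/11.14 = 5.3860 /hr
μ = 60/6.68 = 8.9820 /hr
ρ = λ/μ = 5.3860/8.9820 = 0.5996
Wq = ρ/(μ−λ) = 0.5996/(8.9820−5.3860) = 0.16675 hr
In minutes: 0.16675·60 = 10.005 min

Final: 10.005 min


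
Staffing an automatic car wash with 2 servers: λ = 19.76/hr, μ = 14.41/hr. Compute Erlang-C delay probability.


a = λ/μ = 1.3713; ρ = a/2 = 0.6856
P₀ = 0.186497 (from M/M/c formula)
C(c,a) = [a^c/(c!(1−ρ))]·P₀ = [1.88038/(2·0.3144)]·0.186497
= 2.99076·0.186497 = 0.557766

Final: 0.557766


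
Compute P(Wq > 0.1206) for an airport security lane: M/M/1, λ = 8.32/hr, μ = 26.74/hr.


ρ = 8.32/26.74 = 0.3111
P(Wq > t) = ρ·e^{−(μ−λ)t} = 0.3111·e^{−2.2215}
= 0.3111·0.108452 = 0.033744

Final: 0.033744


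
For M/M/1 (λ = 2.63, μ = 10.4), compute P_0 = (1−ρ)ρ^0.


ρ = 2.63/10.4 = 0.2529
P_n = (1−ρ)·ρ^n = (1 − 0.2529)·0.2529^0 = 0.7471·1.000000 = 0.747115

Final: 0.747115


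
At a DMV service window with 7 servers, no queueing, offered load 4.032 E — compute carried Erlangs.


B(7,4.032) = 0.064390 (Erlang-B)
Carried load = a(1 − B) = 4.032·(1 − 0.064390) = 4.032·0.935610 = 3.7724 E

Final: 3.7724 Erlangs


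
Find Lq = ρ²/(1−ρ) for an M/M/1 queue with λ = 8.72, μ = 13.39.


ρ = 8.72/13.39 = 0.6512
Lq = ρ²/(1−ρ) = 0.4241/0.3488 = 1.2160

Final: 1.2160


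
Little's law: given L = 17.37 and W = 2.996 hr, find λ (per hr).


λ = L/W = 17.37/2.996 = 5.7977 /hr

Final: 5.7977 /hr


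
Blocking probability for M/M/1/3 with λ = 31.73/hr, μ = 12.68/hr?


ρ = λ/μ = 31.73/12.68 = 2.5024
P_K = (1−ρ)ρ^K/(1−ρ^(K+1)) = (-1.5024·15.669403)/(1 − 39.210581)
= -23.541178/-38.210581 = 0.616091

Final: 0.616091


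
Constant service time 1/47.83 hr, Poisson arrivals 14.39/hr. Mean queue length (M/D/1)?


ρ = 14.39/47.83 = 0.3009
M/D/1: Lq = ρ²/(2(1−ρ)) = 0.09052/(2·0.6991) = 0.06473

Final: 0.06473


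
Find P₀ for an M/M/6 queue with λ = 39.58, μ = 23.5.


a = λ/μ = 39.58/23.5 = 1.6843; ρ = a/c = 0.2807
Σ_{k=0}^{5} a^k/k! (terms k=0..5) = 1.00000 + 1.68426 + 1.41836 + 0.79629 + 0.33529 + 0.11294 = 5.34714
Tail: a^6/(6!(1−ρ)) = 22.82693/(720·0.7193) = 0.04408
P₀ = 1/(5.34714 + 0.04408) = 1/5.39122 = 0.185487

Final: 0.185487


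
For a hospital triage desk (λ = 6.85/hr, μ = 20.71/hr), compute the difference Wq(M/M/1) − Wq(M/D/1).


ρ = 6.85/20.71 = 0.3308
Wq(M/M/1) = ρ/(μ−λ) = 0.3308/13.86 = 0.02386 hr
Wq(M/D/1) = ρ/(2(μ−λ)) = 0.01193 hr
Savings = 0.02386 − 0.01193 = 0.01193 hr

Final: 0.01193 hr


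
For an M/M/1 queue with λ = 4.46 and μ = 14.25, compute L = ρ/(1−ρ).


ρ = λ/μ = 4.46/14.25 = 0.3130
L = ρ/(1−ρ) = 0.3130/(1 − 0.3130) = 0.3130/0.6870 = 0.4556

Final: 0.4556


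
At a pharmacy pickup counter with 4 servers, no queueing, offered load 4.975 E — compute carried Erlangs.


B(4,4.975) = 0.396362 (Erlang-B)
Carried load = a(1 − B) = 4.975·(1 − 0.396362) = 4.975·0.603638 = 3.0031 E

Final: 3.0031 Erlangs


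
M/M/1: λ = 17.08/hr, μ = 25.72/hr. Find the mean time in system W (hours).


W = 1/(μ−λ) = 1/(25.72 − 17.08) = 1/8.64 = 0.1157 hr

Final: 0.1157 hr


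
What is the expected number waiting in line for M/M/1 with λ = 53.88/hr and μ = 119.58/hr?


ρ = 53.88/119.58 = 0.4506
Lq = ρ²/(1−ρ) = 0.2030/0.5494 = 0.3695

Final: 0.3695


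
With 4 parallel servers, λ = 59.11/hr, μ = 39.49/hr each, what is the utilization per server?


ρ = λ/(cμ) = 59.11/(4·39.49) = 59.11/157.96 = 0.3742

Final: 0.3742


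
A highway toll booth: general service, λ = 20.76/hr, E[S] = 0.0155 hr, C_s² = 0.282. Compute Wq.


ρ = λ·E[S] = 20.76·0.0155 = 0.3218
E[S²] = E[S]²(1+C_s²) = 0.0155²·(1+0.282) = 0.0003080
Wq = λ·E[S²]/(2(1−ρ)) = 20.76·0.0003080/(2·0.6782) = 0.004714 hr

Final: 0.004714 hr


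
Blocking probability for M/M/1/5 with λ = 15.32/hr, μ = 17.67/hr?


ρ = λ/μ = 15.32/17.67 = 0.8670
P_K = (1−ρ)ρ^K/(1−ρ^(K+1)) = (0.1330·0.489904)/(1 − 0.424750)
= 0.065154/0.575250 = 0.113262

Final: 0.113262


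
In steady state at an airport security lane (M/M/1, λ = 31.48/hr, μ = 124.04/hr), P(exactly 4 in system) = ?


ρ = 31.48/124.04 = 0.2538
P_n = (1−ρ)·ρ^n = (1 − 0.2538)·0.2538^4 = 0.7462·0.004149 = 0.003096

Final: 0.003096


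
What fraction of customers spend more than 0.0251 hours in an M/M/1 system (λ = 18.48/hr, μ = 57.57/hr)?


W ~ Exponential(μ−λ) for M/M/1.
μ − λ = 57.57 − 18.48 = 39.0900
P(W > t) = e^{−(μ−λ)t} = e^{−0.9812} = 0.374876

Final: 0.374876


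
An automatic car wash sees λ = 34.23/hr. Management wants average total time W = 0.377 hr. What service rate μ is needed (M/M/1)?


W = 1/(μ−λ) ⇒ μ − λ = 1/W = 1/0.377 = 2.6525
μ = λ + 1/W = 34.23 + 2.6525 = 36.8825 per hr

Final: 36.8825 /hr


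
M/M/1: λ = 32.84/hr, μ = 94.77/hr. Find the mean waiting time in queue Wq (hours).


ρ = 32.84/94.77 = 0.3465
Wq = ρ/(μ−λ) = 0.3465/(94.77 − 32.84) = 0.3465/61.93 = 0.005595 hr

Final: 0.005595 hr


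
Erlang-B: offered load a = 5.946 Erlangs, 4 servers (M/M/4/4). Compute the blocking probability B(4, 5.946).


B(c,a) = (a^c/c!) / Σ_{k=0}^{c} a^k/k!
a^4/4! = 52.082087
Σ terms (k=0..4): 1.00000 + 5.94600 + 17.67746 + 35.03672 + 52.08209 = 111.742267
B = 52.082087/111.742267 = 0.466091

Final: 0.466091


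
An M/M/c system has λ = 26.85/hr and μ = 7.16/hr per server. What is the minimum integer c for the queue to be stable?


Stability requires cμ > λ ⇔ c > λ/μ.
λ/μ = 26.85/7.16 = 3.7500
Minimum integer c = ⌊3.7500⌋ + 1 = 4
Check: 4·7.16 = 28.64 > 26.85, while 3·7.16 = 21.48 ≤ 26.85

Final: 4 servers


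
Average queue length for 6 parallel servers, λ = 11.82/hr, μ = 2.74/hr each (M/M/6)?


a = λ/μ = 4.3139; ρ = a/6 = 0.7190
P₀ = 0.011530
Lq = P₀·a^c·ρ / (c!·(1−ρ)²) = 0.011530·6444.68184·0.7190/(720·0.07897)
= 0.93959

Final: 0.93959


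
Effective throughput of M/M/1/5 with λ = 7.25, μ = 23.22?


ρ = 0.3122; P_K = (1−ρ)ρ^5/(1−ρ^6) = 0.002043
λ_eff = λ(1 − P_K) = 7.25·(1 − 0.002043) = 7.25·0.997957 = 7.2352 /hr

Final: 7.2352 /hr


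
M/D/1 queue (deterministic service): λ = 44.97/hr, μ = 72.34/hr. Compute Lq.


ρ = 44.97/72.34 = 0.6216
M/D/1: Lq = ρ²/(2(1−ρ)) = 0.3864/(2·0.3784) = 0.51070

Final: 0.51070


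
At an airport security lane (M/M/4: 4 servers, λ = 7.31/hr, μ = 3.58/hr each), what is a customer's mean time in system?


a = 2.0419; ρ = 0.5105; P₀ = 0.124609
Lq = P₀·a^c·ρ/(c!(1−ρ)²) = 0.19226
Wq = Lq/λ = 0.19226/7.31 = 0.02630 hr
W = Wq + 1/μ = 0.02630 + 0.27933 = 0.30563 hr

Final: 0.30563 hr


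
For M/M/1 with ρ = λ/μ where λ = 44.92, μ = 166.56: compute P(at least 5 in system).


ρ = 44.92/166.56 = 0.2697
P(N ≥ n) = ρ^n = 0.2697^5 = 0.001427

Final: 0.001427


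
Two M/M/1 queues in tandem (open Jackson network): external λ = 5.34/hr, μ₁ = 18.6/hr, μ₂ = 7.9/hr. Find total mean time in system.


Each node sees arrival rate λ = 5.34/hr (tandem ⇒ throughput preserved).
W₁ = 1/(μ₁−λ) = 1/(18.6−5.34) = 0.07541 hr
W₂ = 1/(μ₂−λ) = 1/(7.9−5.34) = 0.39062 hr
W_total = W₁ + W₂ = 0.07541 + 0.39062 = 0.46604 hr

Final: 0.46604 hr


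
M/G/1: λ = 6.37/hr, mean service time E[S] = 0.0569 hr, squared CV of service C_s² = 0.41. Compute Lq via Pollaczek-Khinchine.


ρ = λ·E[S] = 6.37·0.0569 = 0.3625
Lq = ρ²(1+C_s²)/(2(1−ρ)) = 0.1314·(1+0.41)/(2·0.6375)
= 0.1314·1.4100/1.2751 = 0.14527

Final: 0.14527


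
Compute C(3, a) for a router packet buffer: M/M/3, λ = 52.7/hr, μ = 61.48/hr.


a = λ/μ = 0.8572; ρ = a/3 = 0.2857
P₀ = 0.421667 (from M/M/c formula)
C(c,a) = [a^c/(c!(1−ρ))]·P₀ = [0.62984/(6·0.7143)]·0.421667
= 0.14697·0.421667 = 0.061971

Final: 0.061971


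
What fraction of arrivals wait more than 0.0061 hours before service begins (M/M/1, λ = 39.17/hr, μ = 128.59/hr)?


ρ = 39.17/128.59 = 0.3046
P(Wq > t) = ρ·e^{−(μ−λ)t} = 0.3046·e^{−0.5455}
= 0.3046·0.579574 = 0.176545

Final: 0.176545


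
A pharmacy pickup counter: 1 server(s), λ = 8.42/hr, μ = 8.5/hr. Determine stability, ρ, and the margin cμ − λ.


Total capacity cμ = 1·8.5 = 8.50/hr
ρ = λ/(cμ) = 8.42/8.50 = 0.9906
Stable ⇔ ρ < 1: YES
Spare capacity = cμ − λ = 8.50 − 8.42 = 0.08/hr

Final: ρ = 0.9906; stable; margin = 0.08/hr


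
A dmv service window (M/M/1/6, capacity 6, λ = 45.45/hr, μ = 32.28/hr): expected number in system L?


ρ = 45.45/32.28 = 1.4080
L = ρ[1 − (K+1)ρ^K + Kρ^(K+1)] / [(1−ρ)(1−ρ^(K+1))]
Numerator: 1.4080·(1 − 7·7.791161 + 6·10.969897) = 17.291913
Denominator: (-0.4080)·(-9.969897) = 4.067644
L = 17.291913/4.067644 = 4.2511

Final: 4.2511


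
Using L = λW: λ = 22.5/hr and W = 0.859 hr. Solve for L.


L = λW = 22.5·0.859 = 19.3275

Final: 19.3275


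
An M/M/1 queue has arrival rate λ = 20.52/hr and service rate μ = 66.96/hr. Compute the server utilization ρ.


ρ = λ/μ = 20.52/66.96 = 0.3065

Final: 0.3065


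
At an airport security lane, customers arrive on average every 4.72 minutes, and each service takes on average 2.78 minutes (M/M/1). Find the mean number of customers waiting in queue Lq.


λ = 60/4.72 = 12.7119 /hr
μ = 60/2.78 = 21.5827 /hr
ρ = λ/μ = 12.7119/21.5827 = 0.5890
Lq = ρ²/(1−ρ) = 0.3469/0.4110 = 0.8440

Final: 0.8440


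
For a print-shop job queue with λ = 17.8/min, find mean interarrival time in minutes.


Mean interarrival time = 1/λ = 1/17.8 minute = 0.05618 minute
In minutes: 0.05618 × 1 = 0.05618 min

Final: 0.05618 min


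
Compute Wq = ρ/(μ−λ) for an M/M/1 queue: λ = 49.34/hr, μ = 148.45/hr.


ρ = 49.34/148.45 = 0.3324
Wq = ρ/(μ−λ) = 0.3324/(148.45 − 49.34) = 0.3324/99.11 = 0.003354 hr

Final: 0.003354 hr


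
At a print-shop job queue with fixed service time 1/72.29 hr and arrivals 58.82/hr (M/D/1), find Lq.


ρ = 58.82/72.29 = 0.8137
M/D/1: Lq = ρ²/(2(1−ρ)) = 0.6621/(2·0.1863) = 1.77654

Final: 1.77654


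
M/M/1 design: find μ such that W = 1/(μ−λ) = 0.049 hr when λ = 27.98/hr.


W = 1/(μ−λ) ⇒ μ − λ = 1/W = 1/0.049 = 20.4082
μ = λ + 1/W = 27.98 + 20.4082 = 48.3882 per hr

Final: 48.3882 /hr


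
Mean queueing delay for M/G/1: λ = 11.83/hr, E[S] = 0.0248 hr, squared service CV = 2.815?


ρ = λ·E[S] = 11.83·0.0248 = 0.2934
E[S²] = E[S]²(1+C_s²) = 0.0248²·(1+2.815) = 0.002346
Wq = λ·E[S²]/(2(1−ρ)) = 11.83·0.002346/(2·0.7066) = 0.01964 hr

Final: 0.01964 hr
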